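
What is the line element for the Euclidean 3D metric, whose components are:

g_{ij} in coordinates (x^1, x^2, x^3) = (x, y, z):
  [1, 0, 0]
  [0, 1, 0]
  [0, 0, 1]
ds^2 = g_{ij} dx^i dx^j; only the non-zero components contribute.
ds^2 = dx^2 + dy^2 + dz^2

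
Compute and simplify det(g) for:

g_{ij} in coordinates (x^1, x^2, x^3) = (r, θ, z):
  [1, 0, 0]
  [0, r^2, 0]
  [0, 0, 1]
Diagonal metric: det(g) = g_{11}·g_{22}·g_{33}
= (1)·(r^2)·(1)
det(g) = r^2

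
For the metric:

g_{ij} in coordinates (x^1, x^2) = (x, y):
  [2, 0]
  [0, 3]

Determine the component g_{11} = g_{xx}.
With x^1 = x, x^2 = y, g_{11} = g_{xx} is the row-1, column-1 entry of the matrix.
g_{11} = 2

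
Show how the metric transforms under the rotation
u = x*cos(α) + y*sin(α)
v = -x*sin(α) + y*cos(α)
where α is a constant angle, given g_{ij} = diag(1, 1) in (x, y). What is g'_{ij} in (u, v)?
Invert the transformation: x = u*cos(α) - v*sin(α), y = u*sin(α) + v*cos(α)
g'_{ij} = (∂x^k/∂x'^i)(∂x^l/∂x'^j) g_{kl}; with g_{kl} = δ_{kl} this is Σ_k (∂x^k/∂x'^i)(∂x^k/∂x'^j).
Jacobian: ∂x/∂u = cos(α), ∂x/∂v = -sin(α), ∂y/∂u = sin(α), ∂y/∂v = cos(α)
g'_{uu} = (cos(α))(cos(α)) + (sin(α))(sin(α)) = 1
g'_{uv} = (cos(α))(-sin(α)) + (sin(α))(cos(α)) = 0
g'_{vv} = (-sin(α))(-sin(α)) + (cos(α))(cos(α)) = 1
g'_{ij} = diag(1, 1)
The Euclidean metric is invariant under rotations.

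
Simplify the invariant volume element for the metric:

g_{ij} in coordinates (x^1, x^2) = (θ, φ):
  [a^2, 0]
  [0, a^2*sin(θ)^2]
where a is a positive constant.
det(g) = a^4*sin(θ)^2
√|det(g)| = a^2*sin(θ) (taking 0 < θ < π so that |sin(θ)| = sin(θ))
Volume element: dV = a^2*sin(θ) dθ dφ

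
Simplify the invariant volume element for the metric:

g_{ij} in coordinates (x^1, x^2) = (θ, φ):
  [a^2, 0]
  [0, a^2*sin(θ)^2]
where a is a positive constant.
det(g) = a^4*sin(θ)^2
√|det(g)| = a^2*sin(θ) (taking 0 < θ < π so that |sin(θ)| = sin(θ))
Volume element: dV = a^2*sin(θ) dθ dφ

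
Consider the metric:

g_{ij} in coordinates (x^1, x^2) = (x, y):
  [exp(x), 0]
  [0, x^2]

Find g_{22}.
With x^1 = x, x^2 = y, g_{22} = g_{yy} is the row-2, column-2 entry of the matrix.
g_{22} = x^2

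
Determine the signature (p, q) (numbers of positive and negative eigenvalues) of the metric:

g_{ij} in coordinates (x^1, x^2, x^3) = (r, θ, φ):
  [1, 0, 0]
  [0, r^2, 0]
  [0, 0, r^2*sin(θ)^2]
The metric is diagonal, so its eigenvalues are the diagonal entries: 1, r^2, r^2*sin(θ)^2 (at a generic point, where coordinate-dependent entries are positive).
3 positive, 0 negative.
(3, 0) - Riemannian (positive definite)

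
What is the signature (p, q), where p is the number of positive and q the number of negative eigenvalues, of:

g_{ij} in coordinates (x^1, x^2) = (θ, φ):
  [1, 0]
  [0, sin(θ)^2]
The metric is diagonal, so its eigenvalues are the diagonal entries: 1, sin(θ)^2 (at a generic point, where coordinate-dependent entries are positive).
2 positive, 0 negative.
(2, 0) - Riemannian (positive definite)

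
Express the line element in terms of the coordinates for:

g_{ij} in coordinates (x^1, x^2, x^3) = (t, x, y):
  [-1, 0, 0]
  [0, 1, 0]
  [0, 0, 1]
ds^2 = g_{ij} dx^i dx^j; only the non-zero components contribute.
ds^2 = -dt^2 + dx^2 + dy^2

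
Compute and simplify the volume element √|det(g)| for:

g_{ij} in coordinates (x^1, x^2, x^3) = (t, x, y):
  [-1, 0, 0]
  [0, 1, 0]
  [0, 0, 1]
det(g) = -1
√|det(g)| = 1
Volume element: dV = 1 dt dx dy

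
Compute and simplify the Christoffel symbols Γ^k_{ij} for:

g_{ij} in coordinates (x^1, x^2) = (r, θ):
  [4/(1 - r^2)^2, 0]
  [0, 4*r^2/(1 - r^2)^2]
Using Γ^k_{ij} = (1/2) g^{km} (∂_i g_{mj} + ∂_j g_{mi} - ∂_m g_{ij}); the metric is diagonal, so only the m = k term contributes.
Non-zero symbols (using the symmetry Γ^k_{ij} = Γ^k_{ji}):
Γ^r_{r r} = (1/2) g^{rr} (∂_r g_{rr} + ∂_r g_{rr} - ∂_r g_{rr}) = (1/2)((1 - r^2)^2/4)((16*r/(1 - r^2)^3) + (16*r/(1 - r^2)^3) - (16*r/(1 - r^2)^3)) = 2*r/(1 - r^2)
Γ^r_{θ θ} = (1/2) g^{rr} (∂_θ g_{rθ} + ∂_θ g_{rθ} - ∂_r g_{θθ}) = (1/2)((1 - r^2)^2/4)((0) + (0) - (-8*(r^3 + r)/(r^2 - 1)^3)) = (r^3 + r)/(r^2 - 1)
Γ^θ_{r θ} = (1/2) g^{θθ} (∂_r g_{θθ} + ∂_θ g_{θr} - ∂_θ g_{rθ}) = (1/2)((1 - r^2)^2/(4*r^2))((-8*(r^3 + r)/(r^2 - 1)^3) + (0) - (0)) = (-r^2 - 1)/(r^3 - r)
All other Christoffel symbols are zero.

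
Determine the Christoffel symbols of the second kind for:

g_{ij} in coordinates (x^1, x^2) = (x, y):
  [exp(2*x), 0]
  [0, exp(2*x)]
Using Γ^k_{ij} = (1/2) g^{km} (∂_i g_{mj} + ∂_j g_{mi} - ∂_m g_{ij}); the metric is diagonal, so only the m = k term contributes.
Non-zero symbols (using the symmetry Γ^k_{ij} = Γ^k_{ji}):
Γ^x_{x x} = (1/2) g^{xx} (∂_x g_{xx} + ∂_x g_{xx} - ∂_x g_{xx}) = (1/2)(exp(-2*x))((2*exp(2*x)) + (2*exp(2*x)) - (2*exp(2*x))) = 1
Γ^x_{y y} = (1/2) g^{xx} (∂_y g_{xy} + ∂_y g_{xy} - ∂_x g_{yy}) = (1/2)(exp(-2*x))((0) + (0) - (2*exp(2*x))) = -1
Γ^y_{x y} = (1/2) g^{yy} (∂_x g_{yy} + ∂_y g_{yx} - ∂_y g_{xy}) = (1/2)(exp(-2*x))((2*exp(2*x)) + (0) - (0)) = 1
All other Christoffel symbols are zero.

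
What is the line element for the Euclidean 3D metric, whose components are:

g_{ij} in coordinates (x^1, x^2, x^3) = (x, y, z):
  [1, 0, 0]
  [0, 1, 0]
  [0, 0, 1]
ds^2 = g_{ij} dx^i dx^j; only the non-zero components contribute.
ds^2 = dx^2 + dy^2 + dz^2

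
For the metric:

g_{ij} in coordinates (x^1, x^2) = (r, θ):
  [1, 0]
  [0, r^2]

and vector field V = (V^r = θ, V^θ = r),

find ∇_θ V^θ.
Non-zero Christoffel symbols:
Γ^r_{θ θ} = -r
Γ^θ_{r θ} = 1/r
∇_θ V^θ = ∂_θ V^θ + Γ^θ_{θ j} V^j
  = (0) + (1/r)(θ) + (0)(r)
  = θ/r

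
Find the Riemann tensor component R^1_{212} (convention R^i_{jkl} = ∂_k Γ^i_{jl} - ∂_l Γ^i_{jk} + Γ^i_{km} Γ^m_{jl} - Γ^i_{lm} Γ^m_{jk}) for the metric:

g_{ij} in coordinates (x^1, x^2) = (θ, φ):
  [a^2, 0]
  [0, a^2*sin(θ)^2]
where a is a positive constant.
Non-zero Christoffel symbols (Γ^k_{ij} = Γ^k_{ji}):
Γ^θ_{φ φ} = -sin(2*θ)/2
Γ^φ_{θ φ} = 1/tan(θ)
R^θ_{φ θ φ} = ∂_θ Γ^θ_{φ φ} - ∂_φ Γ^θ_{φ θ} + Γ^θ_{θ m} Γ^m_{φ φ} - Γ^θ_{φ m} Γ^m_{φ θ}
  = (-cos(2*θ)) - (0) + (0) - (-cos(θ)^2) = sin(θ)^2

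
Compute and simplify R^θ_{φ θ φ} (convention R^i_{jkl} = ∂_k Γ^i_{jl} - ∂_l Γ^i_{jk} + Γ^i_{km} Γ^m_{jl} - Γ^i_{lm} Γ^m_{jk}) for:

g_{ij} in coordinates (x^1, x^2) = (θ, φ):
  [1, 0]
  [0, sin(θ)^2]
Non-zero Christoffel symbols (Γ^k_{ij} = Γ^k_{ji}):
Γ^θ_{φ φ} = -sin(2*θ)/2
Γ^φ_{θ φ} = 1/tan(θ)
R^θ_{φ θ φ} = ∂_θ Γ^θ_{φ φ} - ∂_φ Γ^θ_{φ θ} + Γ^θ_{θ m} Γ^m_{φ φ} - Γ^θ_{φ m} Γ^m_{φ θ}
  = (-cos(2*θ)) - (0) + (0) - (-cos(θ)^2) = sin(θ)^2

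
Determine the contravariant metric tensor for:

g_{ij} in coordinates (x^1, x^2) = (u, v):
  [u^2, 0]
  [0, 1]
The metric is diagonal, so g^{ij} is diagonal with entries 1/g_{ii}: diag(1/(u^2), 1).
g^{ij}:
  [1/u^2, 0]
  [0, 1]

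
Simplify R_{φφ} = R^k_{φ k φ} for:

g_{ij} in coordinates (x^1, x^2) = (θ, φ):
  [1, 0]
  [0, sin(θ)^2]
Non-zero Christoffel symbols (Γ^k_{ij} = Γ^k_{ji}):
Γ^θ_{φ φ} = -sin(2*θ)/2
Γ^φ_{θ φ} = 1/tan(θ)
R^θ_{φ θ φ} = ∂_θ Γ^θ_{φ φ} - ∂_φ Γ^θ_{φ θ} + Γ^θ_{θ m} Γ^m_{φ φ} - Γ^θ_{φ m} Γ^m_{φ θ}
  = (-cos(2*θ)) - (0) + (0) - (-cos(θ)^2) = sin(θ)^2
R^φ_{φ φ φ} = 0 (a repeated index in an antisymmetric pair)
R_{φφ} = R^θ_{φ θ φ} + R^φ_{φ φ φ} = (sin(θ)^2) + (0) = sin(θ)^2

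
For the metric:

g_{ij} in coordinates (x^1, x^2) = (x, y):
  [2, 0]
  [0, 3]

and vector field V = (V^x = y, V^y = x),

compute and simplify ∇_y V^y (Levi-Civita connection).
All Christoffel symbols are zero.
∇_y V^y = ∂_y V^y + Γ^y_{y j} V^j
  = (0) + (0)(y) + (0)(x)
  = 0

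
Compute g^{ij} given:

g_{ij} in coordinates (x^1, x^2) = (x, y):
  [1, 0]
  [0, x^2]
The metric is diagonal, so g^{ij} is diagonal with entries 1/g_{ii}: diag(1, 1/(x^2)).
g^{ij}:
  [1, 0]
  [0, 1/x^2]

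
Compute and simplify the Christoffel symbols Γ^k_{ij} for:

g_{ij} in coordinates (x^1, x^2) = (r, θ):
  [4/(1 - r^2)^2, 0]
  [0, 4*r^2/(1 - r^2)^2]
Using Γ^k_{ij} = (1/2) g^{km} (∂_i g_{mj} + ∂_j g_{mi} - ∂_m g_{ij}); the metric is diagonal, so only the m = k term contributes.
Non-zero symbols (using the symmetry Γ^k_{ij} = Γ^k_{ji}):
Γ^r_{r r} = (1/2) g^{rr} (∂_r g_{rr} + ∂_r g_{rr} - ∂_r g_{rr}) = (1/2)((1 - r^2)^2/4)((16*r/(1 - r^2)^3) + (16*r/(1 - r^2)^3) - (16*r/(1 - r^2)^3)) = 2*r/(1 - r^2)
Γ^r_{θ θ} = (1/2) g^{rr} (∂_θ g_{rθ} + ∂_θ g_{rθ} - ∂_r g_{θθ}) = (1/2)((1 - r^2)^2/4)((0) + (0) - (-8*(r^3 + r)/(r^2 - 1)^3)) = (r^3 + r)/(r^2 - 1)
Γ^θ_{r θ} = (1/2) g^{θθ} (∂_r g_{θθ} + ∂_θ g_{θr} - ∂_θ g_{rθ}) = (1/2)((1 - r^2)^2/(4*r^2))((-8*(r^3 + r)/(r^2 - 1)^3) + (0) - (0)) = (-r^2 - 1)/(r^3 - r)
All other Christoffel symbols are zero.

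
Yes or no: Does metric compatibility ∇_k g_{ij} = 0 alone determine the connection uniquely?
One also needs vanishing torsion; metric compatibility plus torsion-freeness singles out the Levi-Civita connection.
No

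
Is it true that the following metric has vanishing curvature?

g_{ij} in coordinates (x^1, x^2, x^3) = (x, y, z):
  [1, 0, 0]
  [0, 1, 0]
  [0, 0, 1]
All metric components are constant, so every Christoffel symbol vanishes and R^i_{jkl} = 0.
Yes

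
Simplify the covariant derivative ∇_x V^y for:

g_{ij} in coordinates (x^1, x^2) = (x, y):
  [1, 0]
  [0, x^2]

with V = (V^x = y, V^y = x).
Non-zero Christoffel symbols:
Γ^x_{y y} = -x
Γ^y_{x y} = 1/x
∇_x V^y = ∂_x V^y + Γ^y_{x j} V^j
  = (1) + (0)(y) + (1/x)(x)
  = 2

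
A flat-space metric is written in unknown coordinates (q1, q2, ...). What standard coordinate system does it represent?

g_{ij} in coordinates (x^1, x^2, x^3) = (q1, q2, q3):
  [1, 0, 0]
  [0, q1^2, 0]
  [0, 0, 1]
The line element ds^2 = dq1^2 + q1^2 dq2^2 + dq3^2 is dr^2 + r^2 dθ^2 + dz^2 with q1 = r, q2 = θ, q3 = z.
cylindrical coordinates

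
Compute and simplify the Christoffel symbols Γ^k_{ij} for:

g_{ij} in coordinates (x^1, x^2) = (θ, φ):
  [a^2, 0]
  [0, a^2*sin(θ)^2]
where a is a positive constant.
Using Γ^k_{ij} = (1/2) g^{km} (∂_i g_{mj} + ∂_j g_{mi} - ∂_m g_{ij}); the metric is diagonal, so only the m = k term contributes.
Non-zero symbols (using the symmetry Γ^k_{ij} = Γ^k_{ji}):
Γ^θ_{φ φ} = (1/2) g^{θθ} (∂_φ g_{θφ} + ∂_φ g_{θφ} - ∂_θ g_{φφ}) = (1/2)(1/a^2)((0) + (0) - (a^2*sin(2*θ))) = -sin(2*θ)/2
Γ^φ_{θ φ} = (1/2) g^{φφ} (∂_θ g_{φφ} + ∂_φ g_{φθ} - ∂_φ g_{θφ}) = (1/2)(1/(a^2*sin(θ)^2))((a^2*sin(2*θ)) + (0) - (0)) = 1/tan(θ)
All other Christoffel symbols are zero.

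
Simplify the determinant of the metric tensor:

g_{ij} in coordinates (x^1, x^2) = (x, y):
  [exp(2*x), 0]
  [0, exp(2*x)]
For a 2×2 metric: det(g) = g_{11}·g_{22} - g_{12}·g_{21}
= (exp(2*x))·(exp(2*x)) - (0)·(0)
= exp(4*x) - 0
det(g) = exp(4*x)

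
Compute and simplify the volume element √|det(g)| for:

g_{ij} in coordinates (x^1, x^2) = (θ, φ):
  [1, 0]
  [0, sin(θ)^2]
det(g) = sin(θ)^2
√|det(g)| = sin(θ) (taking 0 < θ < π so that |sin(θ)| = sin(θ))
Volume element: dV = sin(θ) dθ dφ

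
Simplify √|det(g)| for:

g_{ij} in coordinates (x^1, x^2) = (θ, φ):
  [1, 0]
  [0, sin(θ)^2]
det(g) = sin(θ)^2
√|det(g)| = sin(θ) (taking 0 < θ < π so that |sin(θ)| = sin(θ))
Volume element: dV = sin(θ) dθ dφ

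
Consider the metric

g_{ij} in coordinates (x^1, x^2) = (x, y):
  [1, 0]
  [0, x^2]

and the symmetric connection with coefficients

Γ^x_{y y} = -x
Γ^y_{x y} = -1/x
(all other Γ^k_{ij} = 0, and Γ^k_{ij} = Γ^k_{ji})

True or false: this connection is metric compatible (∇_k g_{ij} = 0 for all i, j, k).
Using ∇_k g_{ij} = ∂_k g_{ij} - Γ^m_{ki} g_{mj} - Γ^m_{kj} g_{im}:
∇_y g_{xy} = (0) - (-x) - (-x) = 2*x ≠ 0
So the connection is not metric compatible (it is not the Levi-Civita connection).
False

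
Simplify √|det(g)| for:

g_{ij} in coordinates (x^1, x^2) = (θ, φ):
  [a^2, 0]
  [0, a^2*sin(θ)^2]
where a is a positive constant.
det(g) = a^4*sin(θ)^2
√|det(g)| = a^2*sin(θ) (taking 0 < θ < π so that |sin(θ)| = sin(θ))
Volume element: dV = a^2*sin(θ) dθ dφ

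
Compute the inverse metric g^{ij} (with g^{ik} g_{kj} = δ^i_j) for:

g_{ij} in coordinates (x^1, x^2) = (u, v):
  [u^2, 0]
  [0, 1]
The metric is diagonal, so g^{ij} is diagonal with entries 1/g_{ii}: diag(1/(u^2), 1).
g^{ij}:
  [1/u^2, 0]
  [0, 1]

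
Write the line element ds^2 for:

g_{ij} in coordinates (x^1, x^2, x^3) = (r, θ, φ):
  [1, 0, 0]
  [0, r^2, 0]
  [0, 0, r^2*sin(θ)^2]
ds^2 = g_{ij} dx^i dx^j; only the non-zero components contribute.
ds^2 = dr^2 + r^2 dθ^2 + r^2*sin(θ)^2 dφ^2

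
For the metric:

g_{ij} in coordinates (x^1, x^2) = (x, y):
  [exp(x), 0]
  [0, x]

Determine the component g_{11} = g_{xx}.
With x^1 = x, x^2 = y, g_{11} = g_{xx} is the row-1, column-1 entry of the matrix.
g_{11} = exp(x)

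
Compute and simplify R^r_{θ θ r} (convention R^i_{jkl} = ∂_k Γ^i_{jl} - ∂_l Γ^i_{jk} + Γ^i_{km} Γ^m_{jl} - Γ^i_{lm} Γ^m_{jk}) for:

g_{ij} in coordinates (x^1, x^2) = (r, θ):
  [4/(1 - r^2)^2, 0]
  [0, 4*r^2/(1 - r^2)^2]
Non-zero Christoffel symbols (Γ^k_{ij} = Γ^k_{ji}):
Γ^r_{r r} = 2*r/(1 - r^2)
Γ^r_{θ θ} = (r^3 + r)/(r^2 - 1)
Γ^θ_{r θ} = (-r^2 - 1)/(r^3 - r)
R^r_{θ θ r} = ∂_θ Γ^r_{θ r} - ∂_r Γ^r_{θ θ} + Γ^r_{θ m} Γ^m_{θ r} - Γ^r_{r m} Γ^m_{θ θ}
  = (0) - ((r^4 - 4*r^2 - 1)/(r^2 - 1)^2) + (-(r^2 + 1)^2/(r^2 - 1)^2) - (-2*r^2*(r^2 + 1)/(r^2 - 1)^2) = 4*r^2/(r^2 - 1)^2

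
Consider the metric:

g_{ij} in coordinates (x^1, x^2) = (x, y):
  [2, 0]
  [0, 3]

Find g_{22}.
With x^1 = x, x^2 = y, g_{22} = g_{yy} is the row-2, column-2 entry of the matrix.
g_{22} = 3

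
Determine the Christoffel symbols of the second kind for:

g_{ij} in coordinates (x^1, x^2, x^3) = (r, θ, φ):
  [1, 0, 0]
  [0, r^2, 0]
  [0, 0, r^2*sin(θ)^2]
Using Γ^k_{ij} = (1/2) g^{km} (∂_i g_{mj} + ∂_j g_{mi} - ∂_m g_{ij}); the metric is diagonal, so only the m = k term contributes.
Non-zero symbols (using the symmetry Γ^k_{ij} = Γ^k_{ji}):
Γ^r_{θ θ} = (1/2) g^{rr} (∂_θ g_{rθ} + ∂_θ g_{rθ} - ∂_r g_{θθ}) = (1/2)(1)((0) + (0) - (2*r)) = -r
Γ^r_{φ φ} = (1/2) g^{rr} (∂_φ g_{rφ} + ∂_φ g_{rφ} - ∂_r g_{φφ}) = (1/2)(1)((0) + (0) - (2*r*sin(θ)^2)) = -r*sin(θ)^2
Γ^θ_{r θ} = (1/2) g^{θθ} (∂_r g_{θθ} + ∂_θ g_{θr} - ∂_θ g_{rθ}) = (1/2)(1/r^2)((2*r) + (0) - (0)) = 1/r
Γ^θ_{φ φ} = (1/2) g^{θθ} (∂_φ g_{θφ} + ∂_φ g_{θφ} - ∂_θ g_{φφ}) = (1/2)(1/r^2)((0) + (0) - (r^2*sin(2*θ))) = -sin(2*θ)/2
Γ^φ_{r φ} = (1/2) g^{φφ} (∂_r g_{φφ} + ∂_φ g_{φr} - ∂_φ g_{rφ}) = (1/2)(1/(r^2*sin(θ)^2))((2*r*sin(θ)^2) + (0) - (0)) = 1/r
Γ^φ_{θ φ} = (1/2) g^{φφ} (∂_θ g_{φφ} + ∂_φ g_{φθ} - ∂_φ g_{θφ}) = (1/2)(1/(r^2*sin(θ)^2))((r^2*sin(2*θ)) + (0) - (0)) = 1/tan(θ)
All other Christoffel symbols are zero.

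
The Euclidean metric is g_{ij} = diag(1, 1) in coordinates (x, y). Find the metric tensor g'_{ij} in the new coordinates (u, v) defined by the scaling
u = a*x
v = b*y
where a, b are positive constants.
Invert the transformation: x = u/a, y = v/b
g'_{ij} = (∂x^k/∂x'^i)(∂x^l/∂x'^j) g_{kl}; with g_{kl} = δ_{kl} this is Σ_k (∂x^k/∂x'^i)(∂x^k/∂x'^j).
Jacobian: ∂x/∂u = 1/a, ∂x/∂v = 0, ∂y/∂u = 0, ∂y/∂v = 1/b
g'_{uu} = (1/a)(1/a) + (0)(0) = 1/a^2
g'_{uv} = (1/a)(0) + (0)(1/b) = 0
g'_{vv} = (0)(0) + (1/b)(1/b) = 1/b^2
g'_{ij} = diag(1/a^2, 1/b^2)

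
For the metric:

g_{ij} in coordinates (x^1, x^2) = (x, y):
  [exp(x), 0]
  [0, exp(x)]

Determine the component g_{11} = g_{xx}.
With x^1 = x, x^2 = y, g_{11} = g_{xx} is the row-1, column-1 entry of the matrix.
g_{11} = exp(x)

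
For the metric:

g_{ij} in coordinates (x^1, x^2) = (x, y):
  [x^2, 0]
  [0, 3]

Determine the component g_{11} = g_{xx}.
With x^1 = x, x^2 = y, g_{11} = g_{xx} is the row-1, column-1 entry of the matrix.
g_{11} = x^2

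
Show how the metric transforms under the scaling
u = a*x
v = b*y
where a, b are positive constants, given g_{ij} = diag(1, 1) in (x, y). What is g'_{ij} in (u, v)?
Invert the transformation: x = u/a, y = v/b
g'_{ij} = (∂x^k/∂x'^i)(∂x^l/∂x'^j) g_{kl}; with g_{kl} = δ_{kl} this is Σ_k (∂x^k/∂x'^i)(∂x^k/∂x'^j).
Jacobian: ∂x/∂u = 1/a, ∂x/∂v = 0, ∂y/∂u = 0, ∂y/∂v = 1/b
g'_{uu} = (1/a)(1/a) + (0)(0) = 1/a^2
g'_{uv} = (1/a)(0) + (0)(1/b) = 0
g'_{vv} = (0)(0) + (1/b)(1/b) = 1/b^2
g'_{ij} = diag(1/a^2, 1/b^2)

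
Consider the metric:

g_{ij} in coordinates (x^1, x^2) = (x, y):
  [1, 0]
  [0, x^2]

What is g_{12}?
With x^1 = x, x^2 = y, g_{12} = g_{xy} is the row-1, column-2 entry of the matrix.
g_{12} = 0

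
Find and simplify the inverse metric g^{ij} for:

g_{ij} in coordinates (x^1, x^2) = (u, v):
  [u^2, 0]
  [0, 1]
The metric is diagonal, so g^{ij} is diagonal with entries 1/g_{ii}: diag(1/(u^2), 1).
g^{ij}:
  [1/u^2, 0]
  [0, 1]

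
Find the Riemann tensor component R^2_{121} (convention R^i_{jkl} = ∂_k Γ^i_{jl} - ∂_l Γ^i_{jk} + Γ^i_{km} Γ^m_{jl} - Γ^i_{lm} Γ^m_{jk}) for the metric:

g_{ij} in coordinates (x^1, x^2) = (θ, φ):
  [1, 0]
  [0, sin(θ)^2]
Non-zero Christoffel symbols (Γ^k_{ij} = Γ^k_{ji}):
Γ^θ_{φ φ} = -sin(2*θ)/2
Γ^φ_{θ φ} = 1/tan(θ)
R^φ_{θ φ θ} = ∂_φ Γ^φ_{θ θ} - ∂_θ Γ^φ_{θ φ} + Γ^φ_{φ m} Γ^m_{θ θ} - Γ^φ_{θ m} Γ^m_{θ φ}
  = (0) - (-1/sin(θ)^2) + (0) - (1/tan(θ)^2) = 1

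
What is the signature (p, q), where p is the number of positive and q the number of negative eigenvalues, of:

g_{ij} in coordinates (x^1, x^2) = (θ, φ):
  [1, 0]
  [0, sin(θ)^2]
The metric is diagonal, so its eigenvalues are the diagonal entries: 1, sin(θ)^2 (at a generic point, where coordinate-dependent entries are positive).
2 positive, 0 negative.
(2, 0) - Riemannian (positive definite)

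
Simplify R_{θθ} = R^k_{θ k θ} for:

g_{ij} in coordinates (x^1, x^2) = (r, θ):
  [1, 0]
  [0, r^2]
Non-zero Christoffel symbols (Γ^k_{ij} = Γ^k_{ji}):
Γ^r_{θ θ} = -r
Γ^θ_{r θ} = 1/r
R^r_{θ r θ} = ∂_r Γ^r_{θ θ} - ∂_θ Γ^r_{θ r} + Γ^r_{r m} Γ^m_{θ θ} - Γ^r_{θ m} Γ^m_{θ r}
  = (-1) - (0) + (0) - (-1) = 0
R^θ_{θ θ θ} = 0 (a repeated index in an antisymmetric pair)
R_{θθ} = R^r_{θ r θ} + R^θ_{θ θ θ} = (0) + (0) = 0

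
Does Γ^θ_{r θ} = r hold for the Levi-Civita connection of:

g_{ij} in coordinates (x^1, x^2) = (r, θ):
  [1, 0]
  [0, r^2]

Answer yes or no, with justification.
Γ^θ_{r θ} = (1/2) g^{θθ} (∂_r g_{θθ} + ∂_θ g_{θr} - ∂_θ g_{rθ}) = (1/2)(1/r^2)((2*r) + (0) - (0)) = 1/r
This differs from the proposed value r.
No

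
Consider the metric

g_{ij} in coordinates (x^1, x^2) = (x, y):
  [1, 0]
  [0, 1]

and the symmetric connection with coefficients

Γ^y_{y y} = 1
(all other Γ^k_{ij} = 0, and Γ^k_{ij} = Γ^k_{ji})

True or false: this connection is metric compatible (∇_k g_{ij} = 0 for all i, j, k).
Using ∇_k g_{ij} = ∂_k g_{ij} - Γ^m_{ki} g_{mj} - Γ^m_{kj} g_{im}:
∇_y g_{yy} = (0) - (1) - (1) = -2 ≠ 0
So the connection is not metric compatible (it is not the Levi-Civita connection).
False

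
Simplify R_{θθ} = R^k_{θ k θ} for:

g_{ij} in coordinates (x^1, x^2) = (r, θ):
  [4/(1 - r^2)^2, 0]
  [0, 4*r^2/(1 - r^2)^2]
Non-zero Christoffel symbols (Γ^k_{ij} = Γ^k_{ji}):
Γ^r_{r r} = 2*r/(1 - r^2)
Γ^r_{θ θ} = (r^3 + r)/(r^2 - 1)
Γ^θ_{r θ} = (-r^2 - 1)/(r^3 - r)
R^r_{θ r θ} = ∂_r Γ^r_{θ θ} - ∂_θ Γ^r_{θ r} + Γ^r_{r m} Γ^m_{θ θ} - Γ^r_{θ m} Γ^m_{θ r}
  = ((r^4 - 4*r^2 - 1)/(r^2 - 1)^2) - (0) + (-2*r^2*(r^2 + 1)/(r^2 - 1)^2) - (-(r^2 + 1)^2/(r^2 - 1)^2) = -4*r^2/(r^2 - 1)^2
R^θ_{θ θ θ} = 0 (a repeated index in an antisymmetric pair)
R_{θθ} = R^r_{θ r θ} + R^θ_{θ θ θ} = (-4*r^2/(r^2 - 1)^2) + (0) = -4*r^2/(r^2 - 1)^2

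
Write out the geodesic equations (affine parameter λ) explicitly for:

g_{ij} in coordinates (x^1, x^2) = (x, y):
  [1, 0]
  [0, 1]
Geodesic equation: d^2x^k/dλ^2 + Γ^k_{ij} (dx^i/dλ)(dx^j/dλ) = 0.
All Christoffel symbols vanish, so the geodesics are straight lines:
d^2x/dλ^2 = 0
d^2y/dλ^2 = 0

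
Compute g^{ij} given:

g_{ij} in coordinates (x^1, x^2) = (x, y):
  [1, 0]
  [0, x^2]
The metric is diagonal, so g^{ij} is diagonal with entries 1/g_{ii}: diag(1, 1/(x^2)).
g^{ij}:
  [1, 0]
  [0, 1/x^2]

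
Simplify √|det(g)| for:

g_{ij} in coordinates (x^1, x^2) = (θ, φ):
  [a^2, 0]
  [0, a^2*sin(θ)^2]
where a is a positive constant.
det(g) = a^4*sin(θ)^2
√|det(g)| = a^2*sin(θ) (taking 0 < θ < π so that |sin(θ)| = sin(θ))
Volume element: dV = a^2*sin(θ) dθ dφ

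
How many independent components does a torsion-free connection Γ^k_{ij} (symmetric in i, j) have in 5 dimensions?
Γ^k_{ij} has n choices for the upper index and n(n+1)/2 independent symmetric lower index pairs.
Total = 5 × 5×6/2 = 5 × 15 = 75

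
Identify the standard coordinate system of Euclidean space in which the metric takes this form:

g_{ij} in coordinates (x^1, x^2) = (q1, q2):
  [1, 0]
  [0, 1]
All components are constant and the metric is the identity, i.e. orthonormal rectilinear coordinates.
Cartesian (2D) coordinates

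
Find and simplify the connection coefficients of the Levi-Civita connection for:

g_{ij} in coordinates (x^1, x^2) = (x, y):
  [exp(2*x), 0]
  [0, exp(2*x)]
Using Γ^k_{ij} = (1/2) g^{km} (∂_i g_{mj} + ∂_j g_{mi} - ∂_m g_{ij}); the metric is diagonal, so only the m = k term contributes.
Non-zero symbols (using the symmetry Γ^k_{ij} = Γ^k_{ji}):
Γ^x_{x x} = (1/2) g^{xx} (∂_x g_{xx} + ∂_x g_{xx} - ∂_x g_{xx}) = (1/2)(exp(-2*x))((2*exp(2*x)) + (2*exp(2*x)) - (2*exp(2*x))) = 1
Γ^x_{y y} = (1/2) g^{xx} (∂_y g_{xy} + ∂_y g_{xy} - ∂_x g_{yy}) = (1/2)(exp(-2*x))((0) + (0) - (2*exp(2*x))) = -1
Γ^y_{x y} = (1/2) g^{yy} (∂_x g_{yy} + ∂_y g_{yx} - ∂_y g_{xy}) = (1/2)(exp(-2*x))((2*exp(2*x)) + (0) - (0)) = 1
All other Christoffel symbols are zero.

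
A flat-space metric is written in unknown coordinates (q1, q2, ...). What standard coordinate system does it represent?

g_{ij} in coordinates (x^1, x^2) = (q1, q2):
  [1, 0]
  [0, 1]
All components are constant and the metric is the identity, i.e. orthonormal rectilinear coordinates.
Cartesian (2D) coordinates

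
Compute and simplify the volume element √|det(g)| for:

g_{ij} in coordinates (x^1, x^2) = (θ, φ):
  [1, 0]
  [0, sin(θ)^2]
det(g) = sin(θ)^2
√|det(g)| = sin(θ) (taking 0 < θ < π so that |sin(θ)| = sin(θ))
Volume element: dV = sin(θ) dθ dφ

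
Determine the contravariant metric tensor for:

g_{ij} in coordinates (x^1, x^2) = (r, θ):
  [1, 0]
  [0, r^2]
The metric is diagonal, so g^{ij} is diagonal with entries 1/g_{ii}: diag(1, 1/(r^2)).
g^{ij}:
  [1, 0]
  [0, 1/r^2]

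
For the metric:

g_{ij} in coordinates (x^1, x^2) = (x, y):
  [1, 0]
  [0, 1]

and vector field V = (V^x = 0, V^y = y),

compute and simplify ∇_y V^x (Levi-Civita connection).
All Christoffel symbols are zero.
∇_y V^x = ∂_y V^x + Γ^x_{y j} V^j
  = (0) + (0)(0) + (0)(y)
  = 0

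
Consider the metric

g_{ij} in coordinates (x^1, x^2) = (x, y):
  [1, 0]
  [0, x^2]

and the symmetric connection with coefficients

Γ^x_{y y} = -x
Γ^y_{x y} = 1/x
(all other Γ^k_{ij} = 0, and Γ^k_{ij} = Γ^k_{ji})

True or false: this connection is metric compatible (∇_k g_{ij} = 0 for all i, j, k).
Using ∇_k g_{ij} = ∂_k g_{ij} - Γ^m_{ki} g_{mj} - Γ^m_{kj} g_{im}:
e.g. ∇_x g_{yy} = (2*x) - (x) - (x) = 0
Every component ∇_k g_{ij} vanishes: the connection is metric compatible.
True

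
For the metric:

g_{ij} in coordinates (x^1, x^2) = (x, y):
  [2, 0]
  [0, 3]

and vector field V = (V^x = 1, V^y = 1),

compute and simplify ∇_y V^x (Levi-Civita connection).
All Christoffel symbols are zero.
∇_y V^x = ∂_y V^x + Γ^x_{y j} V^j
  = (0) + (0)(1) + (0)(1)
  = 0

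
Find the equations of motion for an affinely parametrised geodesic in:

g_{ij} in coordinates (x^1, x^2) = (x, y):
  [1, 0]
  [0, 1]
Geodesic equation: d^2x^k/dλ^2 + Γ^k_{ij} (dx^i/dλ)(dx^j/dλ) = 0.
All Christoffel symbols vanish, so the geodesics are straight lines:
d^2x/dλ^2 = 0
d^2y/dλ^2 = 0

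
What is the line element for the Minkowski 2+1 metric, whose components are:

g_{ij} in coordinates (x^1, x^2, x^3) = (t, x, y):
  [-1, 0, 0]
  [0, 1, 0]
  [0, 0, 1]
ds^2 = g_{ij} dx^i dx^j; only the non-zero components contribute.
ds^2 = -dt^2 + dx^2 + dy^2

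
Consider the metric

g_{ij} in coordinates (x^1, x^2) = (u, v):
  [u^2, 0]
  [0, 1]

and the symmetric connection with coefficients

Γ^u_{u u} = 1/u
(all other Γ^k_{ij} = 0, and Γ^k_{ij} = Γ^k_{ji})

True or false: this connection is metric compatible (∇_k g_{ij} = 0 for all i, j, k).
Using ∇_k g_{ij} = ∂_k g_{ij} - Γ^m_{ki} g_{mj} - Γ^m_{kj} g_{im}:
e.g. ∇_u g_{uu} = (2*u) - (u) - (u) = 0
Every component ∇_k g_{ij} vanishes: the connection is metric compatible.
True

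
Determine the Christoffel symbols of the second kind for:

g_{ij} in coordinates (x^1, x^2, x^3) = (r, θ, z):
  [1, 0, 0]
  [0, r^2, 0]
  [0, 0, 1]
Using Γ^k_{ij} = (1/2) g^{km} (∂_i g_{mj} + ∂_j g_{mi} - ∂_m g_{ij}); the metric is diagonal, so only the m = k term contributes.
Non-zero symbols (using the symmetry Γ^k_{ij} = Γ^k_{ji}):
Γ^r_{θ θ} = (1/2) g^{rr} (∂_θ g_{rθ} + ∂_θ g_{rθ} - ∂_r g_{θθ}) = (1/2)(1)((0) + (0) - (2*r)) = -r
Γ^θ_{r θ} = (1/2) g^{θθ} (∂_r g_{θθ} + ∂_θ g_{θr} - ∂_θ g_{rθ}) = (1/2)(1/r^2)((2*r) + (0) - (0)) = 1/r
All other Christoffel symbols are zero.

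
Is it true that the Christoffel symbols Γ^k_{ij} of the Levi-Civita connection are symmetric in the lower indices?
The Levi-Civita connection is torsion-free, which is exactly Γ^k_{ij} = Γ^k_{ji}.
Yes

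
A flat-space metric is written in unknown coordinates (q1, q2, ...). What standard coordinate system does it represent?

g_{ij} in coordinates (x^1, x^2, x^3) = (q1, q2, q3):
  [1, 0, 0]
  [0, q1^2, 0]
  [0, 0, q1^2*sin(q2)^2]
The line element ds^2 = dq1^2 + q1^2 dq2^2 + q1^2 sin(q2)^2 dq3^2 is dr^2 + r^2 dθ^2 + r^2 sin(θ)^2 dφ^2 with q1 = r, q2 = θ, q3 = φ.
spherical coordinates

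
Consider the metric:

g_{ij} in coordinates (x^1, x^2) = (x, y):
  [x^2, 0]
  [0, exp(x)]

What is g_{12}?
With x^1 = x, x^2 = y, g_{12} = g_{xy} is the row-1, column-2 entry of the matrix.
g_{12} = 0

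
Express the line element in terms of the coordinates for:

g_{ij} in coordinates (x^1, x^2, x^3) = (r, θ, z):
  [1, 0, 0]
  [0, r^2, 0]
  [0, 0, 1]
ds^2 = g_{ij} dx^i dx^j; only the non-zero components contribute.
ds^2 = dr^2 + r^2 dθ^2 + dz^2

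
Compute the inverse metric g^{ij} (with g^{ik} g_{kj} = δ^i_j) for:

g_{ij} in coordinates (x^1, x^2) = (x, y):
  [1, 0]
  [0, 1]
The metric is diagonal, so g^{ij} is diagonal with entries 1/g_{ii}: diag(1, 1).
g^{ij}:
  [1, 0]
  [0, 1]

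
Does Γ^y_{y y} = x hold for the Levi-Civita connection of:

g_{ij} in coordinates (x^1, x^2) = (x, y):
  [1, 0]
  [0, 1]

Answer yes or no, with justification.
Γ^y_{y y} = (1/2) g^{yy} (∂_y g_{yy} + ∂_y g_{yy} - ∂_y g_{yy}) = (1/2)(1)((0) + (0) - (0)) = 0
This differs from the proposed value x.
No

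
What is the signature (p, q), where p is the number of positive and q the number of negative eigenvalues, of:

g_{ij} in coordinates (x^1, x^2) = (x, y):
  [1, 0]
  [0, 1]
The metric is diagonal, so its eigenvalues are the diagonal entries: 1, 1 (at a generic point, where coordinate-dependent entries are positive).
2 positive, 0 negative.
(2, 0) - Riemannian (positive definite)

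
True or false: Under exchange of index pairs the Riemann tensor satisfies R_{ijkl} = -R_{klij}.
The pair-exchange symmetry has a plus sign: R_{ijkl} = +R_{klij}.
False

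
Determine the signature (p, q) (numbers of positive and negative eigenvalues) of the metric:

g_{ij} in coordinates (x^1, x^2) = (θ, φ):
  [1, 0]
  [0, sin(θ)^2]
The metric is diagonal, so its eigenvalues are the diagonal entries: 1, sin(θ)^2 (at a generic point, where coordinate-dependent entries are positive).
2 positive, 0 negative.
(2, 0) - Riemannian (positive definite)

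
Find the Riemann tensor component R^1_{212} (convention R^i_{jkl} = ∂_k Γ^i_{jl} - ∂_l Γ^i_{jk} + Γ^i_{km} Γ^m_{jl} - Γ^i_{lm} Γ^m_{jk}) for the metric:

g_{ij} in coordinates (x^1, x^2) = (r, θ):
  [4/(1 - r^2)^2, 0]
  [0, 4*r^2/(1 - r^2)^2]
Non-zero Christoffel symbols (Γ^k_{ij} = Γ^k_{ji}):
Γ^r_{r r} = 2*r/(1 - r^2)
Γ^r_{θ θ} = (r^3 + r)/(r^2 - 1)
Γ^θ_{r θ} = (-r^2 - 1)/(r^3 - r)
R^r_{θ r θ} = ∂_r Γ^r_{θ θ} - ∂_θ Γ^r_{θ r} + Γ^r_{r m} Γ^m_{θ θ} - Γ^r_{θ m} Γ^m_{θ r}
  = ((r^4 - 4*r^2 - 1)/(r^2 - 1)^2) - (0) + (-2*r^2*(r^2 + 1)/(r^2 - 1)^2) - (-(r^2 + 1)^2/(r^2 - 1)^2) = -4*r^2/(r^2 - 1)^2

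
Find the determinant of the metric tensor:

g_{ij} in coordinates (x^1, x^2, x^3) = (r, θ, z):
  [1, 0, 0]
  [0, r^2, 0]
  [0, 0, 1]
Diagonal metric: det(g) = g_{11}·g_{22}·g_{33}
= (1)·(r^2)·(1)
det(g) = r^2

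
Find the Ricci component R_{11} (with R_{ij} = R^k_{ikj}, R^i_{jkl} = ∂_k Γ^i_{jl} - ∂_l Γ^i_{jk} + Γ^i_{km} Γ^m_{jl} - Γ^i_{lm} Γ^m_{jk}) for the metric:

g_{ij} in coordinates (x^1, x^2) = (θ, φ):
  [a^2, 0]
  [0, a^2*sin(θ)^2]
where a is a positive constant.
Non-zero Christoffel symbols (Γ^k_{ij} = Γ^k_{ji}):
Γ^θ_{φ φ} = -sin(2*θ)/2
Γ^φ_{θ φ} = 1/tan(θ)
R^θ_{θ θ θ} = 0 (a repeated index in an antisymmetric pair)
R^φ_{θ φ θ} = ∂_φ Γ^φ_{θ θ} - ∂_θ Γ^φ_{θ φ} + Γ^φ_{φ m} Γ^m_{θ θ} - Γ^φ_{θ m} Γ^m_{θ φ}
  = (0) - (-1/sin(θ)^2) + (0) - (1/tan(θ)^2) = 1
R_{θθ} = R^θ_{θ θ θ} + R^φ_{θ φ θ} = (0) + (1) = 1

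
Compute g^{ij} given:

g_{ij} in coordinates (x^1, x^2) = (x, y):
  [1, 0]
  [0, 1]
The metric is diagonal, so g^{ij} is diagonal with entries 1/g_{ii}: diag(1, 1).
g^{ij}:
  [1, 0]
  [0, 1]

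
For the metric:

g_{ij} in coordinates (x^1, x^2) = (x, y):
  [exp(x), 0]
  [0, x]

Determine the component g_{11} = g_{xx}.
With x^1 = x, x^2 = y, g_{11} = g_{xx} is the row-1, column-1 entry of the matrix.
g_{11} = exp(x)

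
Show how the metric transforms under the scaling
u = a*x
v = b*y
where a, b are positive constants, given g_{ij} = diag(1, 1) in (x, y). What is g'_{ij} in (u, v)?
Invert the transformation: x = u/a, y = v/b
g'_{ij} = (∂x^k/∂x'^i)(∂x^l/∂x'^j) g_{kl}; with g_{kl} = δ_{kl} this is Σ_k (∂x^k/∂x'^i)(∂x^k/∂x'^j).
Jacobian: ∂x/∂u = 1/a, ∂x/∂v = 0, ∂y/∂u = 0, ∂y/∂v = 1/b
g'_{uu} = (1/a)(1/a) + (0)(0) = 1/a^2
g'_{uv} = (1/a)(0) + (0)(1/b) = 0
g'_{vv} = (0)(0) + (1/b)(1/b) = 1/b^2
g'_{ij} = diag(1/a^2, 1/b^2)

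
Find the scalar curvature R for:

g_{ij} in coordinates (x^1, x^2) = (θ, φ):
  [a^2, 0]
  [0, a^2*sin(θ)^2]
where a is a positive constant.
Non-zero Christoffel symbols (Γ^k_{ij} = Γ^k_{ji}):
Γ^θ_{φ φ} = -sin(2*θ)/2
Γ^φ_{θ φ} = 1/tan(θ)
Ricci tensor (R_{ij} = R^k_{ikj}): R_{θθ} = 1, R_{θφ} = 0, R_{φφ} = sin(θ)^2
Inverse metric: g^{θθ} = 1/a^2, g^{φφ} = 1/(a^2*sin(θ)^2)
R = g^{ij} R_{ij} = (1/a^2)(1) + (1/(a^2*sin(θ)^2))(sin(θ)^2) = 2/a^2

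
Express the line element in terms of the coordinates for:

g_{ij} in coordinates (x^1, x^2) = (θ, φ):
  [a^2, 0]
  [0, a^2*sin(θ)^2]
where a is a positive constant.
ds^2 = g_{ij} dx^i dx^j; only the non-zero components contribute.
ds^2 = a^2 dθ^2 + a^2*sin(θ)^2 dφ^2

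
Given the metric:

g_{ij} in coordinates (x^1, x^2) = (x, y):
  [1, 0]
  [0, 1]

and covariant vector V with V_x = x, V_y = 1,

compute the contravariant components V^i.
Inverse metric (diagonal): g^{xx} = 1, g^{yy} = 1
V^i = g^{ij} V_j:
V^x = (1)(x) + (0)(1) = x
V^y = (0)(x) + (1)(1) = 1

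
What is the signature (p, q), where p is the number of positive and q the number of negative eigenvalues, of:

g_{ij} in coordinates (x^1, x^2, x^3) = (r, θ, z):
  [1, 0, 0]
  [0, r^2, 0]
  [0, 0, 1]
The metric is diagonal, so its eigenvalues are the diagonal entries: 1, r^2, 1 (at a generic point, where coordinate-dependent entries are positive).
3 positive, 0 negative.
(3, 0) - Riemannian (positive definite)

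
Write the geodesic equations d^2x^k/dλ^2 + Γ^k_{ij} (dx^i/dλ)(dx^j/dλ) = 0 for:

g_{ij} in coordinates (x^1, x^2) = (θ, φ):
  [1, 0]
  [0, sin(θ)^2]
Geodesic equation: d^2x^k/dλ^2 + Γ^k_{ij} (dx^i/dλ)(dx^j/dλ) = 0.
Non-zero Christoffel symbols:
Γ^θ_{φ φ} = -sin(2*θ)/2
Γ^φ_{θ φ} = 1/tan(θ)
Substituting (the symmetric pair Γ^k_{ij}, Γ^k_{ji} combines into a factor 2):
d^2θ/dλ^2 - (sin(2*θ)/2) (dφ/dλ)^2 = 0
d^2φ/dλ^2 + (2/tan(θ)) (dθ/dλ)(dφ/dλ) = 0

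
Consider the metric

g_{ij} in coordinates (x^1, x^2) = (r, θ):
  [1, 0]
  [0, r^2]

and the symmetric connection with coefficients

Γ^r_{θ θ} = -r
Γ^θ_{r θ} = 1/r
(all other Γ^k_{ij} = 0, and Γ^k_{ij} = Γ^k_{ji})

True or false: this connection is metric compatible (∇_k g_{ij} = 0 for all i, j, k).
Using ∇_k g_{ij} = ∂_k g_{ij} - Γ^m_{ki} g_{mj} - Γ^m_{kj} g_{im}:
e.g. ∇_r g_{θθ} = (2*r) - (r) - (r) = 0
Every component ∇_k g_{ij} vanishes: the connection is metric compatible.
True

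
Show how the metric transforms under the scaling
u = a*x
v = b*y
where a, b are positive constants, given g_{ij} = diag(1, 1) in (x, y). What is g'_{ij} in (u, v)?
Invert the transformation: x = u/a, y = v/b
g'_{ij} = (∂x^k/∂x'^i)(∂x^l/∂x'^j) g_{kl}; with g_{kl} = δ_{kl} this is Σ_k (∂x^k/∂x'^i)(∂x^k/∂x'^j).
Jacobian: ∂x/∂u = 1/a, ∂x/∂v = 0, ∂y/∂u = 0, ∂y/∂v = 1/b
g'_{uu} = (1/a)(1/a) + (0)(0) = 1/a^2
g'_{uv} = (1/a)(0) + (0)(1/b) = 0
g'_{vv} = (0)(0) + (1/b)(1/b) = 1/b^2
g'_{ij} = diag(1/a^2, 1/b^2)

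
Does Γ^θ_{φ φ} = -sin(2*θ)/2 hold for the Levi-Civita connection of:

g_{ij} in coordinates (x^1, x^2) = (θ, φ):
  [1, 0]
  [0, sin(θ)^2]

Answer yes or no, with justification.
Γ^θ_{φ φ} = (1/2) g^{θθ} (∂_φ g_{θφ} + ∂_φ g_{θφ} - ∂_θ g_{φφ}) = (1/2)(1)((0) + (0) - (sin(2*θ))) = -sin(2*θ)/2
This equals the proposed value -sin(2*θ)/2.
Yes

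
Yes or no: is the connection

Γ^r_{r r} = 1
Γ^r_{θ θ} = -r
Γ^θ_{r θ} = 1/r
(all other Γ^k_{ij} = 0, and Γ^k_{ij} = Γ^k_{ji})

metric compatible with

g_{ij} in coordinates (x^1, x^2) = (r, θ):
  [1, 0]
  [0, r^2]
Using ∇_k g_{ij} = ∂_k g_{ij} - Γ^m_{ki} g_{mj} - Γ^m_{kj} g_{im}:
∇_r g_{rr} = (0) - (1) - (1) = -2 ≠ 0
So the connection is not metric compatible (it is not the Levi-Civita connection).
No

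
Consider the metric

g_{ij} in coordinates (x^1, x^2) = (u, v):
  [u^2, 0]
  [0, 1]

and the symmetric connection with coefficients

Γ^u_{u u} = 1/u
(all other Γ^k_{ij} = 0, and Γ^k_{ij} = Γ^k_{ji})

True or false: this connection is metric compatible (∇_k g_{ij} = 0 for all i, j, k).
Using ∇_k g_{ij} = ∂_k g_{ij} - Γ^m_{ki} g_{mj} - Γ^m_{kj} g_{im}:
e.g. ∇_u g_{uu} = (2*u) - (u) - (u) = 0
Every component ∇_k g_{ij} vanishes: the connection is metric compatible.
True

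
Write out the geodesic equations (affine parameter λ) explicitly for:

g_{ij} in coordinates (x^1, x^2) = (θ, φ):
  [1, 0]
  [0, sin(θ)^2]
Geodesic equation: d^2x^k/dλ^2 + Γ^k_{ij} (dx^i/dλ)(dx^j/dλ) = 0.
Non-zero Christoffel symbols:
Γ^θ_{φ φ} = -sin(2*θ)/2
Γ^φ_{θ φ} = 1/tan(θ)
Substituting (the symmetric pair Γ^k_{ij}, Γ^k_{ji} combines into a factor 2):
d^2θ/dλ^2 - (sin(2*θ)/2) (dφ/dλ)^2 = 0
d^2φ/dλ^2 + (2/tan(θ)) (dθ/dλ)(dφ/dλ) = 0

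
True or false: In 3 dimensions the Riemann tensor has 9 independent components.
n^2(n^2-1)/12 = 9·8/12 = 6 independent components for n = 3.
False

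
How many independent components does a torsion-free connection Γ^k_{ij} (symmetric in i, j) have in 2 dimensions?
Γ^k_{ij} has n choices for the upper index and n(n+1)/2 independent symmetric lower index pairs.
Total = 2 × 2×3/2 = 2 × 3 = 6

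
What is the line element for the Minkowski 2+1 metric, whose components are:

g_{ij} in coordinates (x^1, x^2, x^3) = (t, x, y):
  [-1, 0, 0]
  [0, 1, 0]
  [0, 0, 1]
ds^2 = g_{ij} dx^i dx^j; only the non-zero components contribute.
ds^2 = -dt^2 + dx^2 + dy^2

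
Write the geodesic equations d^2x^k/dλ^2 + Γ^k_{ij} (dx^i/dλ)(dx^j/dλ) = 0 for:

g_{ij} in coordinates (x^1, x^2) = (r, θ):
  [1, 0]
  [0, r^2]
Geodesic equation: d^2x^k/dλ^2 + Γ^k_{ij} (dx^i/dλ)(dx^j/dλ) = 0.
Non-zero Christoffel symbols:
Γ^r_{θ θ} = -r
Γ^θ_{r θ} = 1/r
Substituting (the symmetric pair Γ^k_{ij}, Γ^k_{ji} combines into a factor 2):
d^2r/dλ^2 - r (dθ/dλ)^2 = 0
d^2θ/dλ^2 + (2/r) (dr/dλ)(dθ/dλ) = 0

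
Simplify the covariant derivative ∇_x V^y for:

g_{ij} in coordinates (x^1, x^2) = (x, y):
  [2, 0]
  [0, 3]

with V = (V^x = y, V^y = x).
All Christoffel symbols are zero.
∇_x V^y = ∂_x V^y + Γ^y_{x j} V^j
  = (1) + (0)(y) + (0)(x)
  = 1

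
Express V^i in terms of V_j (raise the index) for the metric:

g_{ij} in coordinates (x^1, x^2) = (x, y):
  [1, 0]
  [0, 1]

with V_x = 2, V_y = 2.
Inverse metric (diagonal): g^{xx} = 1, g^{yy} = 1
V^i = g^{ij} V_j:
V^x = (1)(2) + (0)(2) = 2
V^y = (0)(2) + (1)(2) = 2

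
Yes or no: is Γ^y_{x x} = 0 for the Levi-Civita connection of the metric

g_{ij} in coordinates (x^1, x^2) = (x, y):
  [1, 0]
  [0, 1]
Γ^y_{x x} = (1/2) g^{yy} (∂_x g_{yx} + ∂_x g_{yx} - ∂_y g_{xx}) = (1/2)(1)((0) + (0) - (0)) = 0
This equals the proposed value 0.
Yes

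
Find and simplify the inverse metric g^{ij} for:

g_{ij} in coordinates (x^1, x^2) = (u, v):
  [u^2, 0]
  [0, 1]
The metric is diagonal, so g^{ij} is diagonal with entries 1/g_{ii}: diag(1/(u^2), 1).
g^{ij}:
  [1/u^2, 0]
  [0, 1]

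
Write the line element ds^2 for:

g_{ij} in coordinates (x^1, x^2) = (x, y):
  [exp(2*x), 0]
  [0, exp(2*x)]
ds^2 = g_{ij} dx^i dx^j; only the non-zero components contribute.
ds^2 = exp(2*x) dx^2 + exp(2*x) dy^2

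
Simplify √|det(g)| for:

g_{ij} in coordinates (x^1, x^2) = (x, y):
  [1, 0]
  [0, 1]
det(g) = 1
√|det(g)| = 1
Volume element: dV = 1 dx dy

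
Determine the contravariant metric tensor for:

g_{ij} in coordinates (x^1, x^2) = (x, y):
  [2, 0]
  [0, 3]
The metric is diagonal, so g^{ij} is diagonal with entries 1/g_{ii}: diag(1/2, 1/3).
g^{ij}:
  [1/2, 0]
  [0, 1/3]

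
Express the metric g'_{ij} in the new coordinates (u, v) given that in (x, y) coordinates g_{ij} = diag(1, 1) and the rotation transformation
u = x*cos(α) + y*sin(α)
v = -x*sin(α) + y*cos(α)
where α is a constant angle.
Invert the transformation: x = u*cos(α) - v*sin(α), y = u*sin(α) + v*cos(α)
g'_{ij} = (∂x^k/∂x'^i)(∂x^l/∂x'^j) g_{kl}; with g_{kl} = δ_{kl} this is Σ_k (∂x^k/∂x'^i)(∂x^k/∂x'^j).
Jacobian: ∂x/∂u = cos(α), ∂x/∂v = -sin(α), ∂y/∂u = sin(α), ∂y/∂v = cos(α)
g'_{uu} = (cos(α))(cos(α)) + (sin(α))(sin(α)) = 1
g'_{uv} = (cos(α))(-sin(α)) + (sin(α))(cos(α)) = 0
g'_{vv} = (-sin(α))(-sin(α)) + (cos(α))(cos(α)) = 1
g'_{ij} = diag(1, 1)
The Euclidean metric is invariant under rotations.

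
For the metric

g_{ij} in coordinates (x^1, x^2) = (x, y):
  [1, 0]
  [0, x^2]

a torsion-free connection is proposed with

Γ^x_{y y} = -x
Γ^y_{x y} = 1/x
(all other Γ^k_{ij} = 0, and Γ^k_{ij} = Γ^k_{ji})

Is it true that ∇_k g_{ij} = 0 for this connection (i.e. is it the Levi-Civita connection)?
Using ∇_k g_{ij} = ∂_k g_{ij} - Γ^m_{ki} g_{mj} - Γ^m_{kj} g_{im}:
e.g. ∇_x g_{yy} = (2*x) - (x) - (x) = 0
Every component ∇_k g_{ij} vanishes: the connection is metric compatible.
Yes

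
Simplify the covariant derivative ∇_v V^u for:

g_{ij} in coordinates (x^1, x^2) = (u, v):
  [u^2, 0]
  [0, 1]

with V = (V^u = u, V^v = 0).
Non-zero Christoffel symbols:
Γ^u_{u u} = 1/u
∇_v V^u = ∂_v V^u + Γ^u_{v j} V^j
  = (0) + (0)(u) + (0)(0)
  = 0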